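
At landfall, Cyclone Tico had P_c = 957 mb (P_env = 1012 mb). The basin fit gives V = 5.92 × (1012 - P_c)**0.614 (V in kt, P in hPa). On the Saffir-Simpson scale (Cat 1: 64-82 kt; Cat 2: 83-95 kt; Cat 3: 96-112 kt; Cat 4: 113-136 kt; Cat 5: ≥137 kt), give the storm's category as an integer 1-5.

1

ΔP = 1012 − 957 = 55 mb.
V ≈ 5.92 × 55^0.614 = 5.92 × 11.71 ≈ 69 kt.
69 kt falls in the Category 1 band.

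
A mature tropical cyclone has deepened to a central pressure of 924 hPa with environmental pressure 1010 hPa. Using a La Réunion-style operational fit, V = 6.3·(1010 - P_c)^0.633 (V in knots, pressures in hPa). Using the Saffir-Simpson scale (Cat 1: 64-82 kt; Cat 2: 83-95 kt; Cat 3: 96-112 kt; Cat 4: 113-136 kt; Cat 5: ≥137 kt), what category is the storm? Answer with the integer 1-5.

3

ΔP = 1010 − 924 = 86 hPa.
V ≈ 6.3 × 86^0.633 = 6.3 × 16.77 ≈ 106 kt.
106 kt falls in the Category 3 band.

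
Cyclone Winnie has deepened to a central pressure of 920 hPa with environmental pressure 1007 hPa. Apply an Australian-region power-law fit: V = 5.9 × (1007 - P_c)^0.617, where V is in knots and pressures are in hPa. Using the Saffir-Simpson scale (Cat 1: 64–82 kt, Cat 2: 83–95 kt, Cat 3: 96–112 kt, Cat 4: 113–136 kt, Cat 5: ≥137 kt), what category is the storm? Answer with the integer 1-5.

2

ΔP = 1007 − 920 = 87 hPa.
V ≈ 5.9 × 87^0.617 = 5.9 × 15.73 ≈ 93 kt.
93 kt falls in the Category 2 band.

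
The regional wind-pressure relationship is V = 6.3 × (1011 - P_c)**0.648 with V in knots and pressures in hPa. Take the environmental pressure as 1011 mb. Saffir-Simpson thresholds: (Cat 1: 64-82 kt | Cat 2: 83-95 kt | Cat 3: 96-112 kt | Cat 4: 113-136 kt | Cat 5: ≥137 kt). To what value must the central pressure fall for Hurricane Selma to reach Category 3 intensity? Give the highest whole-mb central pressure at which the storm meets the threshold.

944 mb

Category 3 begins at V = 96 kt.
Required ΔP = (96/6.3)^(1/0.648) = 15.238^1.543 ≈ 66.91 mb.
P_c ≤ 1011 − 66.91 = 944.09, so the highest integer P_c is 944 mb.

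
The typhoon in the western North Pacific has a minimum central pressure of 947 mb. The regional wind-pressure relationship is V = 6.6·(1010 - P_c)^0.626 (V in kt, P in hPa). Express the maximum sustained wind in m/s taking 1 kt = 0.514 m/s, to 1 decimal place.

ΔP = 1010 − 947 = 63 mb.
V ≈ 6.6 × 63^0.626 = 6.6 × 13.378 ≈ 88.294 kt.
88.294 × 0.514 ≈ 45.38 m/s → 45.4 m/s.

45.4 m/s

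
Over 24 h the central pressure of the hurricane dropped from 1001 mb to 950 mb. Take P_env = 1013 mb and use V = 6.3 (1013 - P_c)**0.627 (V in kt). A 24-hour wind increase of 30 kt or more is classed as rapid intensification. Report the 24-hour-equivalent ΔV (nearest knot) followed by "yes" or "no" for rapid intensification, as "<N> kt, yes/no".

V₁: ΔP = 12, V ≈ 6.3 × 12^0.627 ≈ 29.92 kt.
V₂: ΔP = 63, V ≈ 6.3 × 63^0.627 ≈ 84.63 kt.
ΔV over 24 h = 54.71 kt → 24 h equivalent = 54.71 × 24/24 ≈ 54.71 kt.
55 kt ≥ 30 kt ⇒ rapid intensification.

55 kt, yes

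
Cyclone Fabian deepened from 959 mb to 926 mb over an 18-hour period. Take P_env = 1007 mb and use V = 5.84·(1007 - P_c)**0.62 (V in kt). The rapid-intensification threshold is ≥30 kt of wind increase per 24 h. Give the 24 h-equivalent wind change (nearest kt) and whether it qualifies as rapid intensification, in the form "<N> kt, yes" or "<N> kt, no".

V₁: ΔP = 48, V ≈ 5.84 × 48^0.62 ≈ 64.38 kt.
V₂: ΔP = 81, V ≈ 5.84 × 81^0.62 ≈ 89.06 kt.
ΔV over 18 h = 24.68 kt → 24 h equivalent = 24.68 × 24/18 ≈ 32.91 kt.
33 kt ≥ 30 kt ⇒ rapid intensification.

33 kt, yes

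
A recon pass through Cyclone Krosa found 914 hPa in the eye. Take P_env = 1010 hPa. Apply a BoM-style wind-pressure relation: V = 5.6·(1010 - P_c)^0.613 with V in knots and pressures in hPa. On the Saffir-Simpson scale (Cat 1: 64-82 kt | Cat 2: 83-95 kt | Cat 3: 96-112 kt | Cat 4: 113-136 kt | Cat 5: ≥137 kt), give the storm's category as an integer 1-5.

2

ΔP = 1010 − 914 = 96 hPa.
V ≈ 5.6 × 96^0.613 = 5.6 × 16.41 ≈ 92 kt.
92 kt falls in the Category 2 band.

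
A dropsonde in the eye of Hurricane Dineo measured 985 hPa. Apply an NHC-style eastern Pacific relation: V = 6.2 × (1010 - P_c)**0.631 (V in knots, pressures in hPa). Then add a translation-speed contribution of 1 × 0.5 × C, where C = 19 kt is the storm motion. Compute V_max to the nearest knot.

57 kt

ΔP = 1010 − 985 = 25 hPa.
25^0.631 ≈ 7.623.
V ≈ 6.2 × 7.623 ≈ 47.3 kt.
Translation term: 1 × 0.5 × 19 = 9.5 kt.
Corrected V ≈ 56.8 kt → 57 kt.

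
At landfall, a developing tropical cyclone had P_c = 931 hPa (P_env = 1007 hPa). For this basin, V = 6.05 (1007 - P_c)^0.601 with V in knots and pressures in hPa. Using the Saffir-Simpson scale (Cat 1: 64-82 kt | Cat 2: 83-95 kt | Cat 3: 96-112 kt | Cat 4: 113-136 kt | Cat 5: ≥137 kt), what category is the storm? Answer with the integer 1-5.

ΔP = 1007 − 931 = 76 hPa.
V ≈ 6.05 × 76^0.601 = 6.05 × 13.50 ≈ 82 kt.
82 kt falls in the Category 1 band.

1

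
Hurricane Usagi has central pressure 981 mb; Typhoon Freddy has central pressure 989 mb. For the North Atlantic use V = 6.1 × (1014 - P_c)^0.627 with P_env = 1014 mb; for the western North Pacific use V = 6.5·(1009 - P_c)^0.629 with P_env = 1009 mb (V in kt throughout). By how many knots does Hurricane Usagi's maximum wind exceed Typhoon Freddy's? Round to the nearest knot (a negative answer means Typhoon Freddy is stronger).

12 kt

Hurricane Usagi: ΔP = 33; V ≈ 6.1 × 33^0.627 ≈ 54.63 kt.
Typhoon Freddy: ΔP = 20; V ≈ 6.5 × 20^0.629 ≈ 42.78 kt.
Difference ≈ 54.63 − 42.78 = 11.85 → 12 kt.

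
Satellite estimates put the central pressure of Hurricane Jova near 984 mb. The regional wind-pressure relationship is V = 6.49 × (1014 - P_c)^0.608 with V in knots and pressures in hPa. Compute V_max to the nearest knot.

ΔP = 1014 − 984 = 30 mb.
30^0.608 ≈ 7.908.
V ≈ 6.49 × 7.908 ≈ 51.3 kt.

51 kt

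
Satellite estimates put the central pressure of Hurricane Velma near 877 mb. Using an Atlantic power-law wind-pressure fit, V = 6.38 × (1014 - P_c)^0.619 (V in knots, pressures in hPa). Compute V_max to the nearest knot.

ΔP = 1014 − 877 = 137 mb.
137^0.619 ≈ 21.020.
V ≈ 6.38 × 21.020 ≈ 134.1 kt.

134 kt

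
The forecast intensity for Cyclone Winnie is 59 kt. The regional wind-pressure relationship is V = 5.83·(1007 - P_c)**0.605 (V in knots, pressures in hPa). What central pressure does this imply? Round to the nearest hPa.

961 hPa

ΔP = (V / 5.83)^(1/0.605) = (59/5.83)^1.653.
59/5.83 = 10.120; 10.120^1.653 ≈ 45.86 hPa.
P_c = 1007 − 45.86 = 961.14 ≈ 961 hPa.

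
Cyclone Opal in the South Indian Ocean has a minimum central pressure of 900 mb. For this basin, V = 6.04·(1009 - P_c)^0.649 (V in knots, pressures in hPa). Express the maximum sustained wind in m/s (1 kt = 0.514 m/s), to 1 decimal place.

ΔP = 1009 − 900 = 109 mb.
V ≈ 6.04 × 109^0.649 = 6.04 × 21.003 ≈ 126.861 kt.
126.861 × 0.514 ≈ 65.21 m/s → 65.2 m/s.

65.2 m/s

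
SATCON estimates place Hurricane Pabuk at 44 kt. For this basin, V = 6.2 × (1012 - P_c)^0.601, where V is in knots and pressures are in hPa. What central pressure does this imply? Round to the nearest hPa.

986 hPa

ΔP = (V / 6.2)^(1/0.601) = (44/6.2)^1.664.
44/6.2 = 7.097; 7.097^1.664 ≈ 26.07 hPa.
P_c = 1012 − 26.07 = 985.93 ≈ 986 hPa.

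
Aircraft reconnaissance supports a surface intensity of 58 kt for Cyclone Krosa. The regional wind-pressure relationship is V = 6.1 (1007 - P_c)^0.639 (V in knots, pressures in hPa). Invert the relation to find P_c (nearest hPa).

973 hPa

ΔP = (V / 6.1)^(1/0.639) = (58/6.1)^1.565.
58/6.1 = 9.508; 9.508^1.565 ≈ 33.94 hPa.
P_c = 1007 − 33.94 = 973.06 ≈ 973 hPa.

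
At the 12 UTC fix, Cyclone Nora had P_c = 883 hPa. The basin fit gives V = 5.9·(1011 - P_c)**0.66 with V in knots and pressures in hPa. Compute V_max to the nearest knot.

145 kt

ΔP = 1011 − 883 = 128 hPa.
128^0.66 ≈ 24.590.
V ≈ 5.9 × 24.590 ≈ 145.1 kt.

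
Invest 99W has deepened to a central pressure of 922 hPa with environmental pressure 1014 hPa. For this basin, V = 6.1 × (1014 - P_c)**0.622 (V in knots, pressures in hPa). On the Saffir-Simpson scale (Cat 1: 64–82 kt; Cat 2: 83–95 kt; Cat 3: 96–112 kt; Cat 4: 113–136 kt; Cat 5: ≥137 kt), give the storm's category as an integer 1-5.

ΔP = 1014 − 922 = 92 hPa.
V ≈ 6.1 × 92^0.622 = 6.1 × 16.65 ≈ 102 kt.
102 kt falls in the Category 3 band.

3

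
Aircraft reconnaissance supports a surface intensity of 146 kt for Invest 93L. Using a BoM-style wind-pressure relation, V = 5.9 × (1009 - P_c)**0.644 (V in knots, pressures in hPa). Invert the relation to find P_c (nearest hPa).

ΔP = (V / 5.9)^(1/0.644) = (146/5.9)^1.553.
146/5.9 = 24.746; 24.746^1.553 ≈ 145.82 hPa.
P_c = 1009 − 145.82 = 863.18 ≈ 863 hPa.

863 hPa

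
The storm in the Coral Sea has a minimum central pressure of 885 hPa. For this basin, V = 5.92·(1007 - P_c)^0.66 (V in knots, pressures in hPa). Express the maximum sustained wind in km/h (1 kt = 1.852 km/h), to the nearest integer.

261 km/h

ΔP = 1007 − 885 = 122 hPa.
V ≈ 5.92 × 122^0.66 = 5.92 × 23.823 ≈ 141.032 kt.
141.032 × 1.852 ≈ 261.19 km/h → 261 km/h.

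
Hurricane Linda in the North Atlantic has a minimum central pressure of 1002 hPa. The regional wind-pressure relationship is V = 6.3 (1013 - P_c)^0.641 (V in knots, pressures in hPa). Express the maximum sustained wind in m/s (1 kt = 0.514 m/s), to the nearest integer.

15 m/s

ΔP = 1013 − 1002 = 11 hPa.
V ≈ 6.3 × 11^0.641 = 6.3 × 4.651 ≈ 29.300 kt.
29.300 × 0.514 ≈ 15.06 m/s → 15 m/s.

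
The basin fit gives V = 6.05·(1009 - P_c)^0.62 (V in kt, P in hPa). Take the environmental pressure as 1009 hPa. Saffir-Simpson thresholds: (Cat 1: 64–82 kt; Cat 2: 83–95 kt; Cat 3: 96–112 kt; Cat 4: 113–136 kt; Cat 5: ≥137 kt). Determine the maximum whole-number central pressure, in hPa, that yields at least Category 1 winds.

964 hPa

Category 1 begins at V = 64 kt.
Required ΔP = (64/6.05)^(1/0.62) = 10.579^1.613 ≈ 44.91 hPa.
P_c ≤ 1009 − 44.91 = 964.09, so the highest integer P_c is 964 hPa.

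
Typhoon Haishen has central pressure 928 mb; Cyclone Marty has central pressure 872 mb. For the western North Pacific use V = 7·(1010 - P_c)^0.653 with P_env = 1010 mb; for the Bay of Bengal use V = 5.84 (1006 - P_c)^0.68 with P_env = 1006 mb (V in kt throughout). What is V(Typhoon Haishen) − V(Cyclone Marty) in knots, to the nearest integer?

Typhoon Haishen: ΔP = 82; V ≈ 7 × 82^0.653 ≈ 124.40 kt.
Cyclone Marty: ΔP = 134; V ≈ 5.84 × 134^0.68 ≈ 163.25 kt.
Difference ≈ 124.40 − 163.25 = -38.85 → -39 kt.

-39 kt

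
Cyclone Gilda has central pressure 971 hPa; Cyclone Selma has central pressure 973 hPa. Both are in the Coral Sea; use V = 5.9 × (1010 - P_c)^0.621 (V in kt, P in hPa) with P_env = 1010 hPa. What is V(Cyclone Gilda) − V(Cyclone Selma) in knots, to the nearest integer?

2 kt

Cyclone Gilda: ΔP = 39; V ≈ 5.9 × 39^0.621 ≈ 57.40 kt.
Cyclone Selma: ΔP = 37; V ≈ 5.9 × 37^0.621 ≈ 55.55 kt.
Difference ≈ 57.40 − 55.55 = 1.85 → 2 kt.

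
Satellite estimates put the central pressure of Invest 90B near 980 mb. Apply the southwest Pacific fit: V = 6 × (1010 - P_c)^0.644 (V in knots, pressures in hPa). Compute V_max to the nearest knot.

54 kt

ΔP = 1010 − 980 = 30 mb.
30^0.644 ≈ 8.939.
V ≈ 6 × 8.939 ≈ 53.6 kt.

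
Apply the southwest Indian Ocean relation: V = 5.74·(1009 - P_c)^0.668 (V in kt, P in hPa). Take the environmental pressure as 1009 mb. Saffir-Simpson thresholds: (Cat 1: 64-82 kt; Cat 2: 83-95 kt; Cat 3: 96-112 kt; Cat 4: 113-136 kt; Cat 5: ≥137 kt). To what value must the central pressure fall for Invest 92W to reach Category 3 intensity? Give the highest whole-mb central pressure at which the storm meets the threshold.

Category 3 begins at V = 96 kt.
Required ΔP = (96/5.74)^(1/0.668) = 16.725^1.497 ≈ 67.82 mb.
P_c ≤ 1009 − 67.82 = 941.18, so the highest integer P_c is 941 mb.

941 mb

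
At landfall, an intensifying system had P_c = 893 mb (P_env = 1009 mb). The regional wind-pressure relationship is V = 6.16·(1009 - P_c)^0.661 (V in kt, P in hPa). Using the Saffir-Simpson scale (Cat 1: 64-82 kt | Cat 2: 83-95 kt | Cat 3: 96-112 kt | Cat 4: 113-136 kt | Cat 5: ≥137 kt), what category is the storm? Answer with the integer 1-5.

ΔP = 1009 − 893 = 116 mb.
V ≈ 6.16 × 116^0.661 = 6.16 × 23.15 ≈ 143 kt.
143 kt falls in the Category 5 band.

5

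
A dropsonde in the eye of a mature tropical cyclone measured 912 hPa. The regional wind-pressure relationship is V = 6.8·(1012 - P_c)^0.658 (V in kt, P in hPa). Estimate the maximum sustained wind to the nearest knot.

ΔP = 1012 − 912 = 100 hPa.
100^0.658 ≈ 20.701.
V ≈ 6.8 × 20.701 ≈ 140.8 kt.

141 kt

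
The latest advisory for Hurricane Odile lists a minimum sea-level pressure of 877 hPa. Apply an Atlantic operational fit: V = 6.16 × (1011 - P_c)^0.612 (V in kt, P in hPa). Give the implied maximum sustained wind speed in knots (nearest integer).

ΔP = 1011 − 877 = 134 hPa.
134^0.612 ≈ 20.035.
V ≈ 6.16 × 20.035 ≈ 123.4 kt.

123 kt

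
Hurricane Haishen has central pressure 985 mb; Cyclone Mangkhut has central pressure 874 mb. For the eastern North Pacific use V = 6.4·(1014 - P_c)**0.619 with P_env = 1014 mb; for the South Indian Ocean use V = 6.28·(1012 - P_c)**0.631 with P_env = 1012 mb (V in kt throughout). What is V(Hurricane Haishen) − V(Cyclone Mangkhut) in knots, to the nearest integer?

-89 kt

Hurricane Haishen: ΔP = 29; V ≈ 6.4 × 29^0.619 ≈ 51.45 kt.
Cyclone Mangkhut: ΔP = 138; V ≈ 6.28 × 138^0.631 ≈ 140.68 kt.
Difference ≈ 51.45 − 140.68 = -89.23 → -89 kt.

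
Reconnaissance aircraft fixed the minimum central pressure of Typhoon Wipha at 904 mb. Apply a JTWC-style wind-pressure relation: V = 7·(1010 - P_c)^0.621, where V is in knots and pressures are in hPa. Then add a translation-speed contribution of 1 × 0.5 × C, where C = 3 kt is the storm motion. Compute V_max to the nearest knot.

128 kt

ΔP = 1010 − 904 = 106 mb.
106^0.621 ≈ 18.102.
V ≈ 7 × 18.102 ≈ 126.7 kt.
Translation term: 1 × 0.5 × 3 = 1.5 kt.
Corrected V ≈ 128.2 kt → 128 kt.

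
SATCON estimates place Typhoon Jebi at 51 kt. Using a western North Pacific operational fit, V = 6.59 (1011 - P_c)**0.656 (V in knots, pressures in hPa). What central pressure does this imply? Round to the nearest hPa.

988 hPa

ΔP = (V / 6.59)^(1/0.656) = (51/6.59)^1.524.
51/6.59 = 7.739; 7.739^1.524 ≈ 22.63 hPa.
P_c = 1011 − 22.63 = 988.37 ≈ 988 hPa.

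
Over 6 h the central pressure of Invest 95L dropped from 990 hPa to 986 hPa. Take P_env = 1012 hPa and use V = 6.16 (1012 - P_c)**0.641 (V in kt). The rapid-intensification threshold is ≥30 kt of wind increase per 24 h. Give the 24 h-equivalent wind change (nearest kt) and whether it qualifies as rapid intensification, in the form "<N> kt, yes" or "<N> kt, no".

V₁: ΔP = 22, V ≈ 6.16 × 22^0.641 ≈ 44.68 kt.
V₂: ΔP = 26, V ≈ 6.16 × 26^0.641 ≈ 49.73 kt.
ΔV over 6 h = 5.05 kt → 24 h equivalent = 5.05 × 24/6 ≈ 20.20 kt.
20 kt < 30 kt ⇒ not rapid intensification.

20 kt, no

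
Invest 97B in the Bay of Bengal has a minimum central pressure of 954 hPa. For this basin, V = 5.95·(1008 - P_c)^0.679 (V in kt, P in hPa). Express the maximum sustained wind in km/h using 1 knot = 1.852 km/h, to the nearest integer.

165 km/h

ΔP = 1008 − 954 = 54 hPa.
V ≈ 5.95 × 54^0.679 = 5.95 × 15.007 ≈ 89.292 kt.
89.292 × 1.852 ≈ 165.37 km/h → 165 km/h.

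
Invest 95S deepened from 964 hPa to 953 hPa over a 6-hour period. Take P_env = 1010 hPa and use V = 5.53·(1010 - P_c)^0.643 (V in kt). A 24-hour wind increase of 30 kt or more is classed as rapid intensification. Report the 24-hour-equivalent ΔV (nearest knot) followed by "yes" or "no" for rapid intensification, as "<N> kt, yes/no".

38 kt, yes

V₁: ΔP = 46, V ≈ 5.53 × 46^0.643 ≈ 64.85 kt.
V₂: ΔP = 57, V ≈ 5.53 × 57^0.643 ≈ 74.43 kt.
ΔV over 6 h = 9.58 kt → 24 h equivalent = 9.58 × 24/6 ≈ 38.32 kt.
38 kt ≥ 30 kt ⇒ rapid intensification.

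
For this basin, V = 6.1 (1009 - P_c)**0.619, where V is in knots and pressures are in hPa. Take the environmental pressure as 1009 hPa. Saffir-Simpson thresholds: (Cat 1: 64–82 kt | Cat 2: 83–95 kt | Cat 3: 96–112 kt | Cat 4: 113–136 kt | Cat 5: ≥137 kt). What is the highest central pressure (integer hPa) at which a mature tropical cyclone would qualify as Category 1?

964 hPa

Category 1 begins at V = 64 kt.
Required ΔP = (64/6.1)^(1/0.619) = 10.492^1.616 ≈ 44.59 hPa.
P_c ≤ 1009 − 44.59 = 964.41, so the highest integer P_c is 964 hPa.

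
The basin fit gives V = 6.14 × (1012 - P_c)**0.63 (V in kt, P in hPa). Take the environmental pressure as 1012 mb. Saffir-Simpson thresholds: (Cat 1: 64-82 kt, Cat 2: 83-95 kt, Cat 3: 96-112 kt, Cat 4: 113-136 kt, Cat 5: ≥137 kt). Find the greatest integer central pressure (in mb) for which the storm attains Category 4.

Category 4 begins at V = 113 kt.
Required ΔP = (113/6.14)^(1/0.63) = 18.404^1.587 ≈ 101.81 mb.
P_c ≤ 1012 − 101.81 = 910.19, so the highest integer P_c is 910 mb.

910 mb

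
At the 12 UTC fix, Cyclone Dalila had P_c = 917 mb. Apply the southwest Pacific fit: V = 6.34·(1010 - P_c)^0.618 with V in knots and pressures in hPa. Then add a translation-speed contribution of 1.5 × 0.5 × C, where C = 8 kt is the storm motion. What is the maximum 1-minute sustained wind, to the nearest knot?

ΔP = 1010 − 917 = 93 mb.
93^0.618 ≈ 16.464.
V ≈ 6.34 × 16.464 ≈ 104.4 kt.
Translation term: 1.5 × 0.5 × 8 = 6 kt.
Corrected V ≈ 110.4 kt → 110 kt.

110 kt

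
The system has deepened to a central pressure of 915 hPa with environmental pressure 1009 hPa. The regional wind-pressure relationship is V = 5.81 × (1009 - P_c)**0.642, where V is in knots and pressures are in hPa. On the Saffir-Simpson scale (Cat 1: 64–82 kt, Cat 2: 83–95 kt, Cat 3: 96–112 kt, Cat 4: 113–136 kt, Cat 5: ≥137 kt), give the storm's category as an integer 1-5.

3

ΔP = 1009 − 915 = 94 hPa.
V ≈ 5.81 × 94^0.642 = 5.81 × 18.48 ≈ 107 kt.
107 kt falls in the Category 3 band.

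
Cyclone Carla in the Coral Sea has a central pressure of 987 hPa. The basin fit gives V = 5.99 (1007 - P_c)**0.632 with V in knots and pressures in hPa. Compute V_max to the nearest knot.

40 kt

ΔP = 1007 − 987 = 20 hPa.
20^0.632 ≈ 6.641.
V ≈ 5.99 × 6.641 ≈ 39.8 kt.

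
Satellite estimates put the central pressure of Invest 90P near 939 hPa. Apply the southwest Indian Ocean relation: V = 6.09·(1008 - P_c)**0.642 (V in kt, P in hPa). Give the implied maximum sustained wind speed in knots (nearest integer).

92 kt

ΔP = 1008 − 939 = 69 hPa.
69^0.642 ≈ 15.154.
V ≈ 6.09 × 15.154 ≈ 92.3 kt.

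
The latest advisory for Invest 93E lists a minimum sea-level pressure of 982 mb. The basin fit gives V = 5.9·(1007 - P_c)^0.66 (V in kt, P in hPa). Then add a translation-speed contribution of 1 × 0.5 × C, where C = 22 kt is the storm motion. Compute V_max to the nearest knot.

ΔP = 1007 − 982 = 25 mb.
25^0.66 ≈ 8.368.
V ≈ 5.9 × 8.368 ≈ 49.4 kt.
Translation term: 1 × 0.5 × 22 = 11 kt.
Corrected V ≈ 60.4 kt → 60 kt.

60 kt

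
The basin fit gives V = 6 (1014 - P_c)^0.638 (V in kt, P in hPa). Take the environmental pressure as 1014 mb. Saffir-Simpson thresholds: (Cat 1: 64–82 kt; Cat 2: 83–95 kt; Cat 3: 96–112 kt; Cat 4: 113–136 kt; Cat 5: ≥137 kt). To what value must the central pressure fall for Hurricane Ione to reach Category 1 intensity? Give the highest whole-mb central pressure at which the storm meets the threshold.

Category 1 begins at V = 64 kt.
Required ΔP = (64/6)^(1/0.638) = 10.667^1.567 ≈ 40.86 mb.
P_c ≤ 1014 − 40.86 = 973.14, so the highest integer P_c is 973 mb.

973 mb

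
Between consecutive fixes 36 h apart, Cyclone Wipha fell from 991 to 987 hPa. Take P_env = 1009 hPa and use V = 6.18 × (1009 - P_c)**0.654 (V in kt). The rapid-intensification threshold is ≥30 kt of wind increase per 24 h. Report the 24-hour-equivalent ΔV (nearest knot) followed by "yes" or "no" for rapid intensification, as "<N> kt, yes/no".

4 kt, no

V₁: ΔP = 18, V ≈ 6.18 × 18^0.654 ≈ 40.92 kt.
V₂: ΔP = 22, V ≈ 6.18 × 22^0.654 ≈ 46.66 kt.
ΔV over 36 h = 5.74 kt → 24 h equivalent = 5.74 × 24/36 ≈ 3.83 kt.
4 kt < 30 kt ⇒ not rapid intensification.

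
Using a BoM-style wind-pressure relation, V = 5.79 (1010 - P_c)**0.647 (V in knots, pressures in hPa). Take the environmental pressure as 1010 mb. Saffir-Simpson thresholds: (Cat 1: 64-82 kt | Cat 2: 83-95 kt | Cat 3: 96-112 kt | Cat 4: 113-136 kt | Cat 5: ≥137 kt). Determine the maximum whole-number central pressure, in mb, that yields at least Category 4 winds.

Category 4 begins at V = 113 kt.
Required ΔP = (113/5.79)^(1/0.647) = 19.516^1.546 ≈ 98.73 mb.
P_c ≤ 1010 − 98.73 = 911.27, so the highest integer P_c is 911 mb.

911 mb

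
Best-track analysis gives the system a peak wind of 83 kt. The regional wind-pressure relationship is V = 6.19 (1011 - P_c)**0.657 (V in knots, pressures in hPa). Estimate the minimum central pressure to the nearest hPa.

ΔP = (V / 6.19)^(1/0.657) = (83/6.19)^1.522.
83/6.19 = 13.409; 13.409^1.522 ≈ 52.00 hPa.
P_c = 1011 − 52.00 = 959.00 ≈ 959 hPa.

959 hPa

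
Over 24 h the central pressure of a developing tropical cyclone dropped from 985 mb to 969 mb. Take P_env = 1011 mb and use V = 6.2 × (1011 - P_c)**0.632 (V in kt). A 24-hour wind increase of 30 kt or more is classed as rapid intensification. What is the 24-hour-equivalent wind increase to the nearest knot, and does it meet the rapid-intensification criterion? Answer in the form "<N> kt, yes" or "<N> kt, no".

V₁: ΔP = 26, V ≈ 6.2 × 26^0.632 ≈ 48.60 kt.
V₂: ΔP = 42, V ≈ 6.2 × 42^0.632 ≈ 65.81 kt.
ΔV over 24 h = 17.21 kt → 24 h equivalent = 17.21 × 24/24 ≈ 17.21 kt.
17 kt < 30 kt ⇒ not rapid intensification.

17 kt, no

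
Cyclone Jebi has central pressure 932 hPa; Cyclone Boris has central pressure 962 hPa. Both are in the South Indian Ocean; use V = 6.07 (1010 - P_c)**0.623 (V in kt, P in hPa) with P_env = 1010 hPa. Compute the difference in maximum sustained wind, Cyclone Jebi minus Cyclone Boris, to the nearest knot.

Cyclone Jebi: ΔP = 78; V ≈ 6.07 × 78^0.623 ≈ 91.61 kt.
Cyclone Boris: ΔP = 48; V ≈ 6.07 × 48^0.623 ≈ 67.70 kt.
Difference ≈ 91.61 − 67.70 = 23.91 → 24 kt.

24 kt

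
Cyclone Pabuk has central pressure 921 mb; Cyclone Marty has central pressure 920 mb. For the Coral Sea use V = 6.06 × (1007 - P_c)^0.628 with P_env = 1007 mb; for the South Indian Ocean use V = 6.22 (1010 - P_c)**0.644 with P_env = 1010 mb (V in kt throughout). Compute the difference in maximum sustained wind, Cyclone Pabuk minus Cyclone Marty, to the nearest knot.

-13 kt

Cyclone Pabuk: ΔP = 86; V ≈ 6.06 × 86^0.628 ≈ 99.39 kt.
Cyclone Marty: ΔP = 90; V ≈ 6.22 × 90^0.644 ≈ 112.80 kt.
Difference ≈ 99.39 − 112.80 = -13.41 → -13 kt.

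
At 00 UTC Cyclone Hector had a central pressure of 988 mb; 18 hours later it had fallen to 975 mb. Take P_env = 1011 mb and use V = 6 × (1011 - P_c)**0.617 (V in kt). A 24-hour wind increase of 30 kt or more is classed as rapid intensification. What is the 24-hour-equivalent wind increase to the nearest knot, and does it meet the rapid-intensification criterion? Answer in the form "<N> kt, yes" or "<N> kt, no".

18 kt, no

V₁: ΔP = 23, V ≈ 6 × 23^0.617 ≈ 41.53 kt.
V₂: ΔP = 36, V ≈ 6 × 36^0.617 ≈ 54.75 kt.
ΔV over 18 h = 13.22 kt → 24 h equivalent = 13.22 × 24/18 ≈ 17.63 kt.
18 kt < 30 kt ⇒ not rapid intensification.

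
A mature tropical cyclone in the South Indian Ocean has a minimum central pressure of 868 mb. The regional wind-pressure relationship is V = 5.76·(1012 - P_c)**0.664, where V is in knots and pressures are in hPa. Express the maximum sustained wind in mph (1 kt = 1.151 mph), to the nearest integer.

ΔP = 1012 − 868 = 144 mb.
V ≈ 5.76 × 144^0.664 = 5.76 × 27.111 ≈ 156.162 kt.
156.162 × 1.151 ≈ 179.74 mph → 180 mph.

180 mph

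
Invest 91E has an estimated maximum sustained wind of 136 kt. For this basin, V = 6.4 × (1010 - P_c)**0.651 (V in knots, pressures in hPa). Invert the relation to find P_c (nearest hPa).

ΔP = (V / 6.4)^(1/0.651) = (136/6.4)^1.536.
136/6.4 = 21.250; 21.250^1.536 ≈ 109.38 hPa.
P_c = 1010 − 109.38 = 900.62 ≈ 901 hPa.

901 hPa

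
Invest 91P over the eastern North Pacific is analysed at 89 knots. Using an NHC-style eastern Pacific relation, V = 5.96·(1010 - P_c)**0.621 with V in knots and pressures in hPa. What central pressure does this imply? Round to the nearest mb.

932 mb

ΔP = (V / 5.96)^(1/0.621) = (89/5.96)^1.610.
89/5.96 = 14.933; 14.933^1.610 ≈ 77.76 mb.
P_c = 1010 − 77.76 = 932.24 ≈ 932 mb.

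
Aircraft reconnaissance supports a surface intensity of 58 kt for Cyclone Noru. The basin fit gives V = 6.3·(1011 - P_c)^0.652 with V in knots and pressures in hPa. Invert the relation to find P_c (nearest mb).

ΔP = (V / 6.3)^(1/0.652) = (58/6.3)^1.534.
58/6.3 = 9.206; 9.206^1.534 ≈ 30.11 mb.
P_c = 1011 − 30.11 = 980.89 ≈ 981 mb.

981 mb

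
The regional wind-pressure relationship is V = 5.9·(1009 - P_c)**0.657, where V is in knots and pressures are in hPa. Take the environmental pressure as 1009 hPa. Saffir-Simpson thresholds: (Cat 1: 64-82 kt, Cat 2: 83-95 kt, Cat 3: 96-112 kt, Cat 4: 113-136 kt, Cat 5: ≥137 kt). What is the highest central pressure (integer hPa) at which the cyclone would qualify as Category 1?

971 hPa

Category 1 begins at V = 64 kt.
Required ΔP = (64/5.9)^(1/0.657) = 10.847^1.522 ≈ 37.66 hPa.
P_c ≤ 1009 − 37.66 = 971.34, so the highest integer P_c is 971 hPa.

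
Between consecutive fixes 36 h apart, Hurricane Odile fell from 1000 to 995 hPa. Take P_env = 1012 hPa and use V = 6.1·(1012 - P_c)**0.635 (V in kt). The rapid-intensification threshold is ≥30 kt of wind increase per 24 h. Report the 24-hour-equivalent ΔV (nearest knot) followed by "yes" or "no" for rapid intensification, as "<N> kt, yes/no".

V₁: ΔP = 12, V ≈ 6.1 × 12^0.635 ≈ 29.55 kt.
V₂: ΔP = 17, V ≈ 6.1 × 17^0.635 ≈ 36.87 kt.
ΔV over 36 h = 7.32 kt → 24 h equivalent = 7.32 × 24/36 ≈ 4.88 kt.
5 kt < 30 kt ⇒ not rapid intensification.

5 kt, no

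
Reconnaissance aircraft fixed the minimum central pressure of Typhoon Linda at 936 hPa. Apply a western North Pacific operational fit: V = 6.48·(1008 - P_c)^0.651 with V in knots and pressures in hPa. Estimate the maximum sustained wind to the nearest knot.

ΔP = 1008 − 936 = 72 hPa.
72^0.651 ≈ 16.185.
V ≈ 6.48 × 16.185 ≈ 104.9 kt.

105 kt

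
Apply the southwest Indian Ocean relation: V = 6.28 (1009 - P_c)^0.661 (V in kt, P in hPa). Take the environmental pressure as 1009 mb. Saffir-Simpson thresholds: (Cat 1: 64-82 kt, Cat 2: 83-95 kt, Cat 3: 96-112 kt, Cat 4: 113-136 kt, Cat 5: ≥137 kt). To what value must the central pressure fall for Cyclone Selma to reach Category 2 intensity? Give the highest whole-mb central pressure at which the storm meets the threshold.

959 mb

Category 2 begins at V = 83 kt.
Required ΔP = (83/6.28)^(1/0.661) = 13.217^1.513 ≈ 49.67 mb.
P_c ≤ 1009 − 49.67 = 959.33, so the highest integer P_c is 959 mb.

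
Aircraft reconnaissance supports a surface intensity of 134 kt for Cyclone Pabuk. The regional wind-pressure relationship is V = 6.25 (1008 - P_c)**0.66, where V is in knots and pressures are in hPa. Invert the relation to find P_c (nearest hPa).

ΔP = (V / 6.25)^(1/0.66) = (134/6.25)^1.515.
134/6.25 = 21.440; 21.440^1.515 ≈ 103.99 hPa.
P_c = 1008 − 103.99 = 904.01 ≈ 904 hPa.

904 hPa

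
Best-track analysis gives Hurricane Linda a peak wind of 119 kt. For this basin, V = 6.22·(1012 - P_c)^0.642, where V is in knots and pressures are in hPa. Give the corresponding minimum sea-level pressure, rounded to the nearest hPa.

ΔP = (V / 6.22)^(1/0.642) = (119/6.22)^1.558.
119/6.22 = 19.132; 19.132^1.558 ≈ 99.20 hPa.
P_c = 1012 − 99.20 = 912.80 ≈ 913 hPa.

913 hPa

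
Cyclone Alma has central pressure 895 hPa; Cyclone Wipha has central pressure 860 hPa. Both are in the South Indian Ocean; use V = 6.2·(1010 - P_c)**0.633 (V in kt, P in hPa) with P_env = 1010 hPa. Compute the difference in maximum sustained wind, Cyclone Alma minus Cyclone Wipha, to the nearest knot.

Cyclone Alma: ΔP = 115; V ≈ 6.2 × 115^0.633 ≈ 124.97 kt.
Cyclone Wipha: ΔP = 150; V ≈ 6.2 × 150^0.633 ≈ 147.86 kt.
Difference ≈ 124.97 − 147.86 = -22.89 → -23 kt.

-23 kt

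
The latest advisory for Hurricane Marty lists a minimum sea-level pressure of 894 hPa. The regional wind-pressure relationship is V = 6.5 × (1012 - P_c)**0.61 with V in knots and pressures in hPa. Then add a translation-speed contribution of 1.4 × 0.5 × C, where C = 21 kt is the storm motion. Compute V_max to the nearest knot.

ΔP = 1012 − 894 = 118 hPa.
118^0.61 ≈ 18.359.
V ≈ 6.5 × 18.359 ≈ 119.3 kt.
Translation term: 1.4 × 0.5 × 21 = 14.7 kt.
Corrected V ≈ 134 kt → 134 kt.

134 kt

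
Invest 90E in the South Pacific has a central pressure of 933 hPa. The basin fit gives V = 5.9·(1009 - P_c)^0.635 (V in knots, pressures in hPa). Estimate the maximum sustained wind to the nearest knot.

ΔP = 1009 − 933 = 76 hPa.
76^0.635 ≈ 15.643.
V ≈ 5.9 × 15.643 ≈ 92.3 kt.

92 kt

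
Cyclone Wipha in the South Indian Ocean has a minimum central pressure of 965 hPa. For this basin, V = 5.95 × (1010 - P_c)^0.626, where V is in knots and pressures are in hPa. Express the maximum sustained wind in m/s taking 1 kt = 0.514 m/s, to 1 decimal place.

ΔP = 1010 − 965 = 45 hPa.
V ≈ 5.95 × 45^0.626 = 5.95 × 10.837 ≈ 64.480 kt.
64.480 × 0.514 ≈ 33.14 m/s → 33.1 m/s.

33.1 m/s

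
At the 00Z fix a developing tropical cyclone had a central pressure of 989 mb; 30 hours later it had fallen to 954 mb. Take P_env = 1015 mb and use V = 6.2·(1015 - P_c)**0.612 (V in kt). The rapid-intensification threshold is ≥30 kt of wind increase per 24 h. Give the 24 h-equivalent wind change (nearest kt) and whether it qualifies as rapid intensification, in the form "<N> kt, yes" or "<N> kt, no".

V₁: ΔP = 26, V ≈ 6.2 × 26^0.612 ≈ 45.54 kt.
V₂: ΔP = 61, V ≈ 6.2 × 61^0.612 ≈ 76.74 kt.
ΔV over 30 h = 31.20 kt → 24 h equivalent = 31.20 × 24/30 ≈ 24.96 kt.
25 kt < 30 kt ⇒ not rapid intensification.

25 kt, no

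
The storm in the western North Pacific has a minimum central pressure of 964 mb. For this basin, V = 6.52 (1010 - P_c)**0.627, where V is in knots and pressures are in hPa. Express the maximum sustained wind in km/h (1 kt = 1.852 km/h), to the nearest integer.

ΔP = 1010 − 964 = 46 mb.
V ≈ 6.52 × 46^0.627 = 6.52 × 11.029 ≈ 71.911 kt.
71.911 × 1.852 ≈ 133.18 km/h → 133 km/h.

133 km/h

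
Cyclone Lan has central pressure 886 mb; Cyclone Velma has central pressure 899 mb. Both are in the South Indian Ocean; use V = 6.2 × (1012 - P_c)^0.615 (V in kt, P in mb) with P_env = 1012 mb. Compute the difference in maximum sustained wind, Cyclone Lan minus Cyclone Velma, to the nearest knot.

Cyclone Lan: ΔP = 126; V ≈ 6.2 × 126^0.615 ≈ 121.37 kt.
Cyclone Velma: ΔP = 113; V ≈ 6.2 × 113^0.615 ≈ 113.51 kt.
Difference ≈ 121.37 − 113.51 = 7.86 → 8 kt.

8 kt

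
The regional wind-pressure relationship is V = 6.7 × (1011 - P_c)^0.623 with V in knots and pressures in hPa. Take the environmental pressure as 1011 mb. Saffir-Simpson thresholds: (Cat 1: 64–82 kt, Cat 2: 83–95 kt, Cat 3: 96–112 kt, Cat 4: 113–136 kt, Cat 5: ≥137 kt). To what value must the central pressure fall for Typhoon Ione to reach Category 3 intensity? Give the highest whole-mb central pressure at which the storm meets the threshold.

939 mb

Category 3 begins at V = 96 kt.
Required ΔP = (96/6.7)^(1/0.623) = 14.328^1.605 ≈ 71.76 mb.
P_c ≤ 1011 − 71.76 = 939.24, so the highest integer P_c is 939 mb.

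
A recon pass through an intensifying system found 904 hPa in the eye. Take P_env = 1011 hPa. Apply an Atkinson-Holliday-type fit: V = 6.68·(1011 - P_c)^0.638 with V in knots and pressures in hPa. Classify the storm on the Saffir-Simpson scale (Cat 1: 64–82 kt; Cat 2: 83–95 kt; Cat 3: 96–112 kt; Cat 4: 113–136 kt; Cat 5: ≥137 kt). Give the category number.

4

ΔP = 1011 − 904 = 107 hPa.
V ≈ 6.68 × 107^0.638 = 6.68 × 19.71 ≈ 132 kt.
132 kt falls in the Category 4 band.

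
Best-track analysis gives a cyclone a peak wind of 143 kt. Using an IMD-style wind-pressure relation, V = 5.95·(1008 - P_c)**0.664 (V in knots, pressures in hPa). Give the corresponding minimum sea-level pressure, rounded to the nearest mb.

888 mb

ΔP = (V / 5.95)^(1/0.664) = (143/5.95)^1.506.
143/5.95 = 24.034; 24.034^1.506 ≈ 120.10 mb.
P_c = 1008 − 120.10 = 887.90 ≈ 888 mb.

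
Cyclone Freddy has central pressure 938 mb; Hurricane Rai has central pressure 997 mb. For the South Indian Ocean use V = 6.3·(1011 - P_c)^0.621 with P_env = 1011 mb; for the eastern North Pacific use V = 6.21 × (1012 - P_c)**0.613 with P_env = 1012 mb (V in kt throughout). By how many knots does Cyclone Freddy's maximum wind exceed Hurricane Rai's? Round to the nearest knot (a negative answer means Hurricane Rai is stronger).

Cyclone Freddy: ΔP = 73; V ≈ 6.3 × 73^0.621 ≈ 90.46 kt.
Hurricane Rai: ΔP = 15; V ≈ 6.21 × 15^0.613 ≈ 32.66 kt.
Difference ≈ 90.46 − 32.66 = 57.80 → 58 kt.

58 kt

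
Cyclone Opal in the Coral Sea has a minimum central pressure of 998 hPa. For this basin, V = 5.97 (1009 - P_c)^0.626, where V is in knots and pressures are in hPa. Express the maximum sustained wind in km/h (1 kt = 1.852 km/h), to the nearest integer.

ΔP = 1009 − 998 = 11 hPa.
V ≈ 5.97 × 11^0.626 = 5.97 × 4.487 ≈ 26.785 kt.
26.785 × 1.852 ≈ 49.61 km/h → 50 km/h.

50 km/h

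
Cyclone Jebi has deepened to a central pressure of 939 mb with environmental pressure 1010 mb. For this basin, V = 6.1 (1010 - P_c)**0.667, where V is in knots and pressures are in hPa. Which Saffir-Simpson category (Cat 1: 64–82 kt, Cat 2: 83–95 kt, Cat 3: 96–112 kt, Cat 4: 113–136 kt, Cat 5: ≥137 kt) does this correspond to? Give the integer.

ΔP = 1010 − 939 = 71 mb.
V ≈ 6.1 × 71^0.667 = 6.1 × 17.17 ≈ 105 kt.
105 kt falls in the Category 3 band.

3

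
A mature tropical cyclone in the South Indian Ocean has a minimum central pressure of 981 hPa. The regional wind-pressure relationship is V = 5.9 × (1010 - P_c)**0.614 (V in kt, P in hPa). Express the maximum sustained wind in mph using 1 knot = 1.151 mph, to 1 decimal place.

ΔP = 1010 − 981 = 29 hPa.
V ≈ 5.9 × 29^0.614 = 5.9 × 7.905 ≈ 46.641 kt.
46.641 × 1.151 ≈ 53.68 mph → 53.7 mph.

53.7 mph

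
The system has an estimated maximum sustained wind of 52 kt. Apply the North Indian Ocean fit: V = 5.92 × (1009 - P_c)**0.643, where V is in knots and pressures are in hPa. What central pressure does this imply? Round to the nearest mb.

ΔP = (V / 5.92)^(1/0.643) = (52/5.92)^1.555.
52/5.92 = 8.784; 8.784^1.555 ≈ 29.35 mb.
P_c = 1009 − 29.35 = 979.65 ≈ 980 mb.

980 mb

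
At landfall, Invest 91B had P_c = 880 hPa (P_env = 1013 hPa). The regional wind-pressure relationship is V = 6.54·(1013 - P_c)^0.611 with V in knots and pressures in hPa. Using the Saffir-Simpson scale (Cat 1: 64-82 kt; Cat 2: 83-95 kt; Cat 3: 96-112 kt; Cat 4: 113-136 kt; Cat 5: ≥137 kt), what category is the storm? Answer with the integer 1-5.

ΔP = 1013 − 880 = 133 hPa.
V ≈ 6.54 × 133^0.611 = 6.54 × 19.85 ≈ 130 kt.
130 kt falls in the Category 4 band.

4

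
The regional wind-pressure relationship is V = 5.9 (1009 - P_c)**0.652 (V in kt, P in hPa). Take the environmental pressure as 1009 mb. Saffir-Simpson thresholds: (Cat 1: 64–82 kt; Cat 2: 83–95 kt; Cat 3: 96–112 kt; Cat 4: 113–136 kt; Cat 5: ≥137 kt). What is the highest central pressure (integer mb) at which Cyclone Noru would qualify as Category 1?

Category 1 begins at V = 64 kt.
Required ΔP = (64/5.9)^(1/0.652) = 10.847^1.534 ≈ 38.72 mb.
P_c ≤ 1009 − 38.72 = 970.28, so the highest integer P_c is 970 mb.

970 mb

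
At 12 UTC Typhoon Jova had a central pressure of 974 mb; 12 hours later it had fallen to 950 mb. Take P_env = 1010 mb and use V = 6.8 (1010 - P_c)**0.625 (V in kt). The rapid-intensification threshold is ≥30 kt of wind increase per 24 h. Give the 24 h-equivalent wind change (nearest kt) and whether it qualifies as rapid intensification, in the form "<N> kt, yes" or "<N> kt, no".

48 kt, yes

V₁: ΔP = 36, V ≈ 6.8 × 36^0.625 ≈ 63.86 kt.
V₂: ΔP = 60, V ≈ 6.8 × 60^0.625 ≈ 87.87 kt.
ΔV over 12 h = 24.01 kt → 24 h equivalent = 24.01 × 24/12 ≈ 48.02 kt.
48 kt ≥ 30 kt ⇒ rapid intensification.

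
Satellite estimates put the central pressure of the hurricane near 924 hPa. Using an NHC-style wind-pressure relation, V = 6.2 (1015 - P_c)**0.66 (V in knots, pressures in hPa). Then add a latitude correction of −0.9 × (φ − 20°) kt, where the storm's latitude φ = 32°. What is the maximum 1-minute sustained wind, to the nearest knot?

ΔP = 1015 − 924 = 91 hPa.
91^0.66 ≈ 19.632.
V ≈ 6.2 × 19.632 ≈ 121.7 kt.
Latitude correction: −0.9 × (32 − 20) = -10.8 kt.
Corrected V ≈ 110.9 kt → 111 kt.

111 kt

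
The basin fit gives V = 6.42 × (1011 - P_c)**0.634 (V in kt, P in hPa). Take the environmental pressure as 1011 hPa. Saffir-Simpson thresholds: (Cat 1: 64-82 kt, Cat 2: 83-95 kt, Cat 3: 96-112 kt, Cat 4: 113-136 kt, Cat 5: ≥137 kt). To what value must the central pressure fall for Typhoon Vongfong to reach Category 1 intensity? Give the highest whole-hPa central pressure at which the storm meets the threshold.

Category 1 begins at V = 64 kt.
Required ΔP = (64/6.42)^(1/0.634) = 9.969^1.577 ≈ 37.60 hPa.
P_c ≤ 1011 − 37.60 = 973.40, so the highest integer P_c is 973 hPa.

973 hPa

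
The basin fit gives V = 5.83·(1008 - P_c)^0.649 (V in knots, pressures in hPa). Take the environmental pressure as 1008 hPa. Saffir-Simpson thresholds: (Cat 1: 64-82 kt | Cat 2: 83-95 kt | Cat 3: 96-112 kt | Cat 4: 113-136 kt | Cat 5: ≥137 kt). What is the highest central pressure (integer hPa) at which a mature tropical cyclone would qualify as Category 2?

948 hPa

Category 2 begins at V = 83 kt.
Required ΔP = (83/5.83)^(1/0.649) = 14.237^1.541 ≈ 59.87 hPa.
P_c ≤ 1008 − 59.87 = 948.13, so the highest integer P_c is 948 hPa.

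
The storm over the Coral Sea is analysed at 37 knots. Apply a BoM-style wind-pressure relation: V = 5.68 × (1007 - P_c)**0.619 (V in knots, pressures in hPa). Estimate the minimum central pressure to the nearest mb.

ΔP = (V / 5.68)^(1/0.619) = (37/5.68)^1.616.
37/5.68 = 6.514; 6.514^1.616 ≈ 20.64 mb.
P_c = 1007 − 20.64 = 986.36 ≈ 986 mb.

986 mb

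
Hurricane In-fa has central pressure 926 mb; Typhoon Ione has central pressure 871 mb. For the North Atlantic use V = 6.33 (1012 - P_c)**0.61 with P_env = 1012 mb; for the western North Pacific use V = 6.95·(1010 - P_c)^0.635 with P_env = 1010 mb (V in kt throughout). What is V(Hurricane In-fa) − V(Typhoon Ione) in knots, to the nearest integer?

-64 kt

Hurricane In-fa: ΔP = 86; V ≈ 6.33 × 86^0.61 ≈ 95.82 kt.
Typhoon Ione: ΔP = 139; V ≈ 6.95 × 139^0.635 ≈ 159.51 kt.
Difference ≈ 95.82 − 159.51 = -63.69 → -64 kt.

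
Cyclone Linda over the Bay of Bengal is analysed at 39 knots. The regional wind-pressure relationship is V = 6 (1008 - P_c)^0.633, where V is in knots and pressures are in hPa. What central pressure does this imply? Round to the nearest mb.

989 mb

ΔP = (V / 6)^(1/0.633) = (39/6)^1.580.
39/6 = 6.500; 6.500^1.580 ≈ 19.24 mb.
P_c = 1008 − 19.24 = 988.76 ≈ 989 mb.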